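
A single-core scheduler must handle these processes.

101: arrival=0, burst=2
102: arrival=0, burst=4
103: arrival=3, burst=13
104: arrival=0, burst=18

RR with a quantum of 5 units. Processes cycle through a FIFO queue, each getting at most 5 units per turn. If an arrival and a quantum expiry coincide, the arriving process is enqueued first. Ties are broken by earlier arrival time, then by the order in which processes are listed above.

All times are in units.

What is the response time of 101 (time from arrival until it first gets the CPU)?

Timeline: | 101 0-2 | 102 2-6 | 104 6-11 | 103 11-16 | 104 16-21 | 103 21-26 | 104 26-31 | 103 31-34 | 104 34-37 |
Completion: 101=2  102=6  103=34  104=37
Response(101) = first start − arrival = 0 − 0 = 0

0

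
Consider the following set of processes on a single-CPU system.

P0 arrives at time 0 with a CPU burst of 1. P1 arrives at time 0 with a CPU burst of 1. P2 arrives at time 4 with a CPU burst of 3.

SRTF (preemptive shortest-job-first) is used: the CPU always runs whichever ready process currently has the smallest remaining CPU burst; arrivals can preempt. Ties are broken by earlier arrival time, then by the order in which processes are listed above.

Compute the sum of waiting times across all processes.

Gantt: | P0 0-1 | P1 1-2 | idle 2-4 | P2 4-7 |
Completion: P0=1  P1=2  P2=7
Turnaround (C−A): P0=1  P1=2  P2=3
Waiting = turnaround − burst: P0=0, P1=1, P2=0
Total waiting = 0 + 1 + 0 = 1

1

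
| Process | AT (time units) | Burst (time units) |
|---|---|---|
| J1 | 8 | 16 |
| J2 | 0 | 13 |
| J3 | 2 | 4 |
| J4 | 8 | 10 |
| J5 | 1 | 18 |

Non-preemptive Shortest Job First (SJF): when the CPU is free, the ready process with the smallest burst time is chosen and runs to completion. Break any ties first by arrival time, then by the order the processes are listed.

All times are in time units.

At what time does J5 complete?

Schedule: | J2 0-13 | J3 13-17 | J4 17-27 | J1 27-43 | J5 43-61 |
Completion: J1=43  J2=13  J3=17  J4=27  J5=61
Turnaround (C−A): J1=35  J2=13  J3=15  J4=19  J5=60

61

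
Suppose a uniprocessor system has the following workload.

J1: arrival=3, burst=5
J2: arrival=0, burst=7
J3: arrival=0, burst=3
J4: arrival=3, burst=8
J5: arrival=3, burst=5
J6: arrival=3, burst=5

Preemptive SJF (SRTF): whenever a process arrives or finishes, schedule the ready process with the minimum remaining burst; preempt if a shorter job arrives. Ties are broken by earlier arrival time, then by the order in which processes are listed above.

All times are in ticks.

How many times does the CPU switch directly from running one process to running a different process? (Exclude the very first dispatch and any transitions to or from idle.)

Gantt: | J3 0-3 | J1 3-8 | J5 8-13 | J6 13-18 | J2 18-25 | J4 25-33 |
Completion: J1=8  J2=25  J3=3  J4=33  J5=13  J6=18
Turnaround (C−A): J1=5  J2=25  J3=3  J4=30  J5=10  J6=15

5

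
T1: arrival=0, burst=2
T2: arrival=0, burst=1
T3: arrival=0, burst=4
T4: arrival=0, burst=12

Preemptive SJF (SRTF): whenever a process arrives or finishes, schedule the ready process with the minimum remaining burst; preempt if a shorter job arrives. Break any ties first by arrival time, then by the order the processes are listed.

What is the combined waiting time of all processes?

Timeline: | T2 0-1 | T1 1-3 | T3 3-7 | T4 7-19 |
Completion: T1=3  T2=1  T3=7  T4=19
Waiting = turnaround − burst: T1=1, T2=0, T3=3, T4=7
Total waiting = 1 + 0 + 3 + 7 = 11

11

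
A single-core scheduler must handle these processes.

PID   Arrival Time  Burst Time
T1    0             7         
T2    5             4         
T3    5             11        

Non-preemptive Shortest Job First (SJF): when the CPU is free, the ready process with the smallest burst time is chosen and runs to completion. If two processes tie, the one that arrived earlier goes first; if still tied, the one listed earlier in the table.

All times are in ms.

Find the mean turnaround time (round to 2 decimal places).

Gantt: | T1 0-7 | T2 7-11 | T3 11-22 |
Completion: T1=7  T2=11  T3=22
Turnaround times: T1=7, T2=6, T3=17
Average turnaround = (7+6+17) / 3 = 30/3 = 10.00

10.00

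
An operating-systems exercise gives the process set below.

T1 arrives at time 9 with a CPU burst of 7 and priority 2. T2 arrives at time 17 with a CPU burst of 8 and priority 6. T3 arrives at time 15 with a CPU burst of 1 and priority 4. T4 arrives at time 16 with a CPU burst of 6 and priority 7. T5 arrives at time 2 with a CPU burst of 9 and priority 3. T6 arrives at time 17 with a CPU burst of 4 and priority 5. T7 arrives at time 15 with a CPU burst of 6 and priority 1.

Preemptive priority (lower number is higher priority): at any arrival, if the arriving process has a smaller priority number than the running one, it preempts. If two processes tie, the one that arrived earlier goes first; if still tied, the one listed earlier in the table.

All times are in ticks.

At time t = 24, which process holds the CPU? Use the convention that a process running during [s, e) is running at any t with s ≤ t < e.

Gantt: | idle 0-2 | T5 2-9 | T1 9-15 | T7 15-21 | T1 21-22 | T5 22-24 | T3 24-25 | T6 25-29 | T2 29-37 | T4 37-43 |
Completion: T1=22  T2=37  T3=25  T4=43  T5=24  T6=29  T7=21
Turnaround (C−A): T1=13  T2=20  T3=10  T4=27  T5=22  T6=12  T7=6

T3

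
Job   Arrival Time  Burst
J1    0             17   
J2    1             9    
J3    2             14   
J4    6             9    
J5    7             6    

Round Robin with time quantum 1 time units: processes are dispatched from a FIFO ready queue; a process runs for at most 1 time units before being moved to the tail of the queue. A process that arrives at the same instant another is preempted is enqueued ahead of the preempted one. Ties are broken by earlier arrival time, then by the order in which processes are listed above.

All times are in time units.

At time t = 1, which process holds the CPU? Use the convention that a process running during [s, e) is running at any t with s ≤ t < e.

Timeline: | J1 0-1 | J2 1-2 | J1 2-3 | J3 3-4 | J2 4-5 | J1 5-6 | J3 6-7 | J2 7-8 | J4 8-9 | J1 9-10 | J5 10-11 | J3 11-12 | J2 12-13 | J4 13-14 | J1 14-15 | J5 15-16 | J3 16-17 | J2 17-18 | J4 18-19 | J1 19-20 | J5 20-21 | J3 21-22 | J2 22-23 | J4 23-24 | J1 24-25 | J5 25-26 | J3 26-27 | J2 27-28 | J4 28-29 | J1 29-30 | J5 30-31 | J3 31-32 | J2 32-33 | J4 33-34 | J1 34-35 | J5 35-36 | J3 36-37 | J2 37-38 | J4 38-39 | J1 39-40 | J3 40-41 | J4 41-42 | J1 42-43 | J3 43-44 | J4 44-45 | J1 45-46 | J3 46-47 | J1 47-48 | J3 48-49 | J1 49-50 | J3 50-51 | J1 51-52 | J3 52-53 | J1 53-55 |
Completion: J1=55  J2=38  J3=53  J4=45  J5=36

J2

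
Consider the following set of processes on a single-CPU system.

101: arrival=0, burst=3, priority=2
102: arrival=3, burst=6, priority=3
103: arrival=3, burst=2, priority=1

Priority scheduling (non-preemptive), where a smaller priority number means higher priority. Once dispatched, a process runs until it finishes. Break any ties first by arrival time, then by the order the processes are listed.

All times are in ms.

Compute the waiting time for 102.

Schedule: | 101 0-3 | 103 3-5 | 102 5-11 |
Completion: 101=3  102=11  103=5
Turnaround (C−A): 101=3  102=8  103=2
Waiting(102) = turnaround − burst = 8 − 6 = 2

2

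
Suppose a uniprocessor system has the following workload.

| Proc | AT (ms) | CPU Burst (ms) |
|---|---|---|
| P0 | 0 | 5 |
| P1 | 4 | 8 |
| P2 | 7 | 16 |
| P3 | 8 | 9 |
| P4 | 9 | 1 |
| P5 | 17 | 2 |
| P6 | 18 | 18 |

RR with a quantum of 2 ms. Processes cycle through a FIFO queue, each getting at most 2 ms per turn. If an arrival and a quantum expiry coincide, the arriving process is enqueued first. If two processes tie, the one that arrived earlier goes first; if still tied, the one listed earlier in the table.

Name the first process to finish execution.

P0

Gantt: | P0 0-4 | P1 4-6 | P0 6-7 | P1 7-9 | P2 9-11 | P3 11-13 | P4 13-14 | P1 14-16 | P2 16-18 | P3 18-20 | P1 20-22 | P5 22-24 | P6 24-26 | P2 26-28 | P3 28-30 | P6 30-32 | P2 32-34 | P3 34-36 | P6 36-38 | P2 38-40 | P3 40-41 | P6 41-43 | P2 43-45 | P6 45-47 | P2 47-49 | P6 49-51 | P2 51-53 | P6 53-59 |
Completion: P0=7  P1=22  P2=53  P3=41  P4=14  P5=24  P6=59
Turnaround (C−A): P0=7  P1=18  P2=46  P3=33  P4=5  P5=7  P6=41
Finish order: P0 → P4 → P1 → P5 → P3 → P2 → P6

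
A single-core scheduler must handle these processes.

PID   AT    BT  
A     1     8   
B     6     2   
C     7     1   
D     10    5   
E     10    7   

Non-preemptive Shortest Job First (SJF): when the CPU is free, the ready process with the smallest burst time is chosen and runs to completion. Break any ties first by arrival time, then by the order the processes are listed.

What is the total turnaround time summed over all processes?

Gantt: | idle 0-1 | A 1-9 | C 9-10 | B 10-12 | D 12-17 | E 17-24 |
Completion: A=9  B=12  C=10  D=17  E=24
Turnaround (C−A): A=8  B=6  C=3  D=7  E=14
Turnaround = completion − arrival: A=8, B=6, C=3, D=7, E=14
Total turnaround = 8 + 6 + 3 + 7 + 14 = 38

38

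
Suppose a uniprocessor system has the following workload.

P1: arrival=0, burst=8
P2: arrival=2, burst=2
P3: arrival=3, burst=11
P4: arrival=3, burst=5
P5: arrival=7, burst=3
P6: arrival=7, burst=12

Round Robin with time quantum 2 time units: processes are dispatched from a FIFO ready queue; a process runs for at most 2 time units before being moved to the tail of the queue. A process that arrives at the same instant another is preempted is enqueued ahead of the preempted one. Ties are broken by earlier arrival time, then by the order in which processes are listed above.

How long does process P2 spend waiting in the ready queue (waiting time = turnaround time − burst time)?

0

Gantt: | P1 0-2 | P2 2-4 | P1 4-6 | P3 6-8 | P4 8-10 | P1 10-12 | P5 12-14 | P6 14-16 | P3 16-18 | P4 18-20 | P1 20-22 | P5 22-23 | P6 23-25 | P3 25-27 | P4 27-28 | P6 28-30 | P3 30-32 | P6 32-34 | P3 34-36 | P6 36-38 | P3 38-39 | P6 39-41 |
Completion: P1=22  P2=4  P3=39  P4=28  P5=23  P6=41
Waiting(P2) = turnaround − burst = 2 − 2 = 0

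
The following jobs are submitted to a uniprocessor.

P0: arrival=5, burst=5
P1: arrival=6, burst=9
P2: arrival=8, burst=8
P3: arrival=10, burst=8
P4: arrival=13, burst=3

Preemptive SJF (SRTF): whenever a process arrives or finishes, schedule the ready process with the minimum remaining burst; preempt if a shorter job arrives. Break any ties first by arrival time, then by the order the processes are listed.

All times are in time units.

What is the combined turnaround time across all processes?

Timeline: | idle 0-5 | P0 5-10 | P2 10-13 | P4 13-16 | P2 16-21 | P3 21-29 | P1 29-38 |
Completion: P0=10  P1=38  P2=21  P3=29  P4=16
Turnaround (C−A): P0=5  P1=32  P2=13  P3=19  P4=3
Turnaround = completion − arrival: P0=5, P1=32, P2=13, P3=19, P4=3
Total turnaround = 5 + 32 + 13 + 19 + 3 = 72

72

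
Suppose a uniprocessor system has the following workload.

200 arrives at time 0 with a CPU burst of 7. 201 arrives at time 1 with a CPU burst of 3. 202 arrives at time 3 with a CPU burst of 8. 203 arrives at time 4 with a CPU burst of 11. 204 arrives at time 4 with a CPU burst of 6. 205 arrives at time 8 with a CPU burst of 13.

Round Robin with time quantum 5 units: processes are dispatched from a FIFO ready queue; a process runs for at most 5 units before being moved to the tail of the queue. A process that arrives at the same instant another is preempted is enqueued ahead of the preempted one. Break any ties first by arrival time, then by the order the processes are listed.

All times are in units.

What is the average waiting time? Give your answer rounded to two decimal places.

Gantt: | 200 0-5 | 201 5-8 | 202 8-13 | 203 13-18 | 204 18-23 | 200 23-25 | 205 25-30 | 202 30-33 | 203 33-38 | 204 38-39 | 205 39-44 | 203 44-45 | 205 45-48 |
Completion: 200=25  201=8  202=33  203=45  204=39  205=48
Waiting times: 200=18, 201=4, 202=22, 203=30, 204=29, 205=27
Average waiting = (18+4+22+30+29+27) / 6 = 130/6 = 21.67

21.67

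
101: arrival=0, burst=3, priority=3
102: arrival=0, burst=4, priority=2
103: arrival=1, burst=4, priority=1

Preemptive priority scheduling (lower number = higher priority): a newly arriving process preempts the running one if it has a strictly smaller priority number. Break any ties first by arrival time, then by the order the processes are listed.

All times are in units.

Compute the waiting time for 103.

0

Timeline: | 102 0-1 | 103 1-5 | 102 5-8 | 101 8-11 |
Completion: 101=11  102=8  103=5
Waiting(103) = turnaround − burst = 4 − 4 = 0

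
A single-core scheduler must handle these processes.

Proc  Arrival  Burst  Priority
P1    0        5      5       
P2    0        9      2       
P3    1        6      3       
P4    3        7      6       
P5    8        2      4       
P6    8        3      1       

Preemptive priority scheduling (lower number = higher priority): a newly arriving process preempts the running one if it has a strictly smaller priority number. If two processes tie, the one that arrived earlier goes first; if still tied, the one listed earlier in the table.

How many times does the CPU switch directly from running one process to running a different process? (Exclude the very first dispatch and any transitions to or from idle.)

6

Timeline: | P2 0-8 | P6 8-11 | P2 11-12 | P3 12-18 | P5 18-20 | P1 20-25 | P4 25-32 |
Completion: P1=25  P2=12  P3=18  P4=32  P5=20  P6=11
Turnaround (C−A): P1=25  P2=12  P3=17  P4=29  P5=12  P6=3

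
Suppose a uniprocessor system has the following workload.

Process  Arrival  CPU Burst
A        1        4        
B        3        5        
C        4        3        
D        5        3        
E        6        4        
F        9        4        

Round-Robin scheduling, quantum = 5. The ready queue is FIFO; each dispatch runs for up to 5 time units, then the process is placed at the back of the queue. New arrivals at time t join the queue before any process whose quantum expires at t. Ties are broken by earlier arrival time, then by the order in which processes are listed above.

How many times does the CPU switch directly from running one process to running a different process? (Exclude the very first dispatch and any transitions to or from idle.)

Schedule: | idle 0-1 | A 1-5 | B 5-10 | C 10-13 | D 13-16 | E 16-20 | F 20-24 |
Completion: A=5  B=10  C=13  D=16  E=20  F=24
Turnaround (C−A): A=4  B=7  C=9  D=11  E=14  F=15

5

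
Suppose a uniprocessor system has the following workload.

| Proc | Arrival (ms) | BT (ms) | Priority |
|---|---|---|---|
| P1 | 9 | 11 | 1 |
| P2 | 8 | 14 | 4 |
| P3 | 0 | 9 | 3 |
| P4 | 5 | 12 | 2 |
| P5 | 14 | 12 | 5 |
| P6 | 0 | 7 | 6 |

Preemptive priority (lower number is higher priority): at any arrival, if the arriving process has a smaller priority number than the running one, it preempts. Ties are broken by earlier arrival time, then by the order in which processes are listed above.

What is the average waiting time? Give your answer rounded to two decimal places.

Timeline: | P3 0-5 | P4 5-9 | P1 9-20 | P4 20-28 | P3 28-32 | P2 32-46 | P5 46-58 | P6 58-65 |
Completion: P1=20  P2=46  P3=32  P4=28  P5=58  P6=65
Turnaround (C−A): P1=11  P2=38  P3=32  P4=23  P5=44  P6=65
Waiting times: P1=0, P2=24, P3=23, P4=11, P5=32, P6=58
Average waiting = (0+24+23+11+32+58) / 6 = 148/6 = 24.67

24.67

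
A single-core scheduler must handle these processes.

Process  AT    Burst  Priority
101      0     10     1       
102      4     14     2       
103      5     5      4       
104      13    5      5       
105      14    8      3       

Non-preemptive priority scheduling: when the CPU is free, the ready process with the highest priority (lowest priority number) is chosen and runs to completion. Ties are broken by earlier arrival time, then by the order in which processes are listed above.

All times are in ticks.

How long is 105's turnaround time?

Gantt: | 101 0-10 | 102 10-24 | 105 24-32 | 103 32-37 | 104 37-42 |
Completion: 101=10  102=24  103=37  104=42  105=32
Turnaround (C−A): 101=10  102=20  103=32  104=29  105=18
Turnaround(105) = completion − arrival = 32 − 14 = 18

18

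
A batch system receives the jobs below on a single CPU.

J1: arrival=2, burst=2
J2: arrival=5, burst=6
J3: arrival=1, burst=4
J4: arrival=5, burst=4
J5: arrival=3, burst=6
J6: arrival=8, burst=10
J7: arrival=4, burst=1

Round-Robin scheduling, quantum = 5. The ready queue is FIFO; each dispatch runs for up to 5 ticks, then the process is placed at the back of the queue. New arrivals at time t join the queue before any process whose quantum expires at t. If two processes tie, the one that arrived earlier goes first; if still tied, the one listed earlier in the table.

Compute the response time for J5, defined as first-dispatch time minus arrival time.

4

Timeline: | idle 0-1 | J3 1-5 | J1 5-7 | J5 7-12 | J7 12-13 | J2 13-18 | J4 18-22 | J6 22-27 | J5 27-28 | J2 28-29 | J6 29-34 |
Completion: J1=7  J2=29  J3=5  J4=22  J5=28  J6=34  J7=13
Response(J5) = first start − arrival = 7 − 3 = 4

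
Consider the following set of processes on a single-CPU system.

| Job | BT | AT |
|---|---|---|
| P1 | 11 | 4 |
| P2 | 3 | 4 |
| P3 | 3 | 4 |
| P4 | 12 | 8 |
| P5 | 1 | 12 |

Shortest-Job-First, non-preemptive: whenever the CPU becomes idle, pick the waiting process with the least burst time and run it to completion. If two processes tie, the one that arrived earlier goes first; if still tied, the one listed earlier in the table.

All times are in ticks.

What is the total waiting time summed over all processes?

32

Gantt: | idle 0-4 | P2 4-7 | P3 7-10 | P1 10-21 | P5 21-22 | P4 22-34 |
Completion: P1=21  P2=7  P3=10  P4=34  P5=22
Turnaround (C−A): P1=17  P2=3  P3=6  P4=26  P5=10
Waiting = turnaround − burst: P1=6, P2=0, P3=3, P4=14, P5=9
Total waiting = 6 + 0 + 3 + 14 + 9 = 32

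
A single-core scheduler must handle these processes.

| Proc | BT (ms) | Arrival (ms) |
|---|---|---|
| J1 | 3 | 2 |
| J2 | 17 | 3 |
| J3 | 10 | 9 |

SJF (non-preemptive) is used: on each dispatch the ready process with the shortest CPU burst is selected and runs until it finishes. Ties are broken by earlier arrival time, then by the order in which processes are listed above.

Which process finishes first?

J1

Gantt: | idle 0-2 | J1 2-5 | J2 5-22 | J3 22-32 |
Completion: J1=5  J2=22  J3=32
Finish order: J1 → J2 → J3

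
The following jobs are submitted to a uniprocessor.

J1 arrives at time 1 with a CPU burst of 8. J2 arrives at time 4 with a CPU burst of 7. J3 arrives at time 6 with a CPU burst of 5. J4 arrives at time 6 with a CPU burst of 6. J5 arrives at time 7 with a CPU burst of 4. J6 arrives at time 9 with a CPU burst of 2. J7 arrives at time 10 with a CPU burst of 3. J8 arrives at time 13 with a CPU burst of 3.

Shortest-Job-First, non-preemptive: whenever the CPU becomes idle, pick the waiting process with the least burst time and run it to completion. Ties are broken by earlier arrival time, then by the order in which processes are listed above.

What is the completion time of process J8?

Gantt: | idle 0-1 | J1 1-9 | J6 9-11 | J7 11-14 | J8 14-17 | J5 17-21 | J3 21-26 | J4 26-32 | J2 32-39 |
Completion: J1=9  J2=39  J3=26  J4=32  J5=21  J6=11  J7=14  J8=17
Turnaround (C−A): J1=8  J2=35  J3=20  J4=26  J5=14  J6=2  J7=4  J8=4

17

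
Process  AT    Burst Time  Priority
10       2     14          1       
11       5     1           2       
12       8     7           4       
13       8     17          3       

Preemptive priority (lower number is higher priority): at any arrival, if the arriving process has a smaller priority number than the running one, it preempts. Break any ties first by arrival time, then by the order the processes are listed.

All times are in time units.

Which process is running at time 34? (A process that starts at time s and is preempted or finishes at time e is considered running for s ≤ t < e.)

12

Gantt: | idle 0-2 | 10 2-16 | 11 16-17 | 13 17-34 | 12 34-41 |
Completion: 10=16  11=17  12=41  13=34
Turnaround (C−A): 10=14  11=12  12=33  13=26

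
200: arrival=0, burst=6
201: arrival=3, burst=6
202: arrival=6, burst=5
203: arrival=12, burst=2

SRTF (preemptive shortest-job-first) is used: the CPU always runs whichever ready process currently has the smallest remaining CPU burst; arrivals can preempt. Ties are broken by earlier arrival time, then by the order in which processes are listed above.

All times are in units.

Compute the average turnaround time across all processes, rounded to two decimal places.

Timeline: | 200 0-6 | 202 6-11 | 201 11-12 | 203 12-14 | 201 14-19 |
Completion: 200=6  201=19  202=11  203=14
Turnaround (C−A): 200=6  201=16  202=5  203=2
Turnaround times: 200=6, 201=16, 202=5, 203=2
Average turnaround = (6+16+5+2) / 4 = 29/4 = 7.25

7.25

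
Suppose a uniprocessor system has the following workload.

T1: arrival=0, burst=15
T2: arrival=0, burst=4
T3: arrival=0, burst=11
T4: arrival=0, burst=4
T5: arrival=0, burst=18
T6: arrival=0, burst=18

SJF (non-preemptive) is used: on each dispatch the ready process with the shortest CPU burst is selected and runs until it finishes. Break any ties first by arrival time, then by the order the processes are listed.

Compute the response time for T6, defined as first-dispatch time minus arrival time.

52

Schedule: | T2 0-4 | T4 4-8 | T3 8-19 | T1 19-34 | T5 34-52 | T6 52-70 |
Completion: T1=34  T2=4  T3=19  T4=8  T5=52  T6=70
Turnaround (C−A): T1=34  T2=4  T3=19  T4=8  T5=52  T6=70
Response(T6) = first start − arrival = 52 − 0 = 52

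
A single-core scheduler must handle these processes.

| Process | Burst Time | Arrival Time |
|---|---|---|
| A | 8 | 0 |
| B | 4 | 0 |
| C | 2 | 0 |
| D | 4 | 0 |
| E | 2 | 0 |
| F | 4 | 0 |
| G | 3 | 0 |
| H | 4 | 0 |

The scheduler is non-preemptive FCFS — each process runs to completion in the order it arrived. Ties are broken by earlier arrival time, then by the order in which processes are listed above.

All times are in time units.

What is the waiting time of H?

27

Schedule: | A 0-8 | B 8-12 | C 12-14 | D 14-18 | E 18-20 | F 20-24 | G 24-27 | H 27-31 |
Completion: A=8  B=12  C=14  D=18  E=20  F=24  G=27  H=31
Turnaround (C−A): A=8  B=12  C=14  D=18  E=20  F=24  G=27  H=31
Waiting(H) = turnaround − burst = 31 − 4 = 27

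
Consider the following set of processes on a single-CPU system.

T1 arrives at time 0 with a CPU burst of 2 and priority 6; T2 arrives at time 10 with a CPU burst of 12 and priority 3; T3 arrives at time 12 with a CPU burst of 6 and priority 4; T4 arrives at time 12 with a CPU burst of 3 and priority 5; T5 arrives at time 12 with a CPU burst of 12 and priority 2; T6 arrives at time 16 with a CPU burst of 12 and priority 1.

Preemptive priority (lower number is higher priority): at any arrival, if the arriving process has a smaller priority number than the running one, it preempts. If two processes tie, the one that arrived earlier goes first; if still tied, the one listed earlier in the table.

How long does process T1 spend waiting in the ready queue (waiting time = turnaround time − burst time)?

0

Schedule: | T1 0-2 | idle 2-10 | T2 10-12 | T5 12-16 | T6 16-28 | T5 28-36 | T2 36-46 | T3 46-52 | T4 52-55 |
Completion: T1=2  T2=46  T3=52  T4=55  T5=36  T6=28
Turnaround (C−A): T1=2  T2=36  T3=40  T4=43  T5=24  T6=12
Waiting(T1) = turnaround − burst = 2 − 2 = 0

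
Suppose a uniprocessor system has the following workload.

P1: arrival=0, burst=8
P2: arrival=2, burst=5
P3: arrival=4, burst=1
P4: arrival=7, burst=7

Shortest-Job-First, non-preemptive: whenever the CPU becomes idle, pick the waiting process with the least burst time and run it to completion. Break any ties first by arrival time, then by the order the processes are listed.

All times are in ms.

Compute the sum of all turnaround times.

Timeline: | P1 0-8 | P3 8-9 | P2 9-14 | P4 14-21 |
Completion: P1=8  P2=14  P3=9  P4=21
Turnaround (C−A): P1=8  P2=12  P3=5  P4=14
Turnaround = completion − arrival: P1=8, P2=12, P3=5, P4=14
Total turnaround = 8 + 12 + 5 + 14 = 39

39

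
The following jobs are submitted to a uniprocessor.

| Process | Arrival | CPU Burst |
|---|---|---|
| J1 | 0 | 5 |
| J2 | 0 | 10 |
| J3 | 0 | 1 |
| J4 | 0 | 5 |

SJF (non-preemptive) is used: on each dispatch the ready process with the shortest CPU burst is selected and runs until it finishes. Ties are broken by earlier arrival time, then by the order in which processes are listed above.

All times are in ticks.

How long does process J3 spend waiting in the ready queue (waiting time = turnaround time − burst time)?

Timeline: | J3 0-1 | J1 1-6 | J4 6-11 | J2 11-21 |
Completion: J1=6  J2=21  J3=1  J4=11
Turnaround (C−A): J1=6  J2=21  J3=1  J4=11
Waiting(J3) = turnaround − burst = 1 − 1 = 0

0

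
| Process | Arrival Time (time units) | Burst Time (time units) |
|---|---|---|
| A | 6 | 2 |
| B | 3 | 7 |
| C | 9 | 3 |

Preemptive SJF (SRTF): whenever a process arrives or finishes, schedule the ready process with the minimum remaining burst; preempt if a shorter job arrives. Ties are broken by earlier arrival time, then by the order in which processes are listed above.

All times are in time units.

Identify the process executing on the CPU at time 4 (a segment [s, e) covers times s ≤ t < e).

Timeline: | idle 0-3 | B 3-6 | A 6-8 | B 8-12 | C 12-15 |
Completion: A=8  B=12  C=15

B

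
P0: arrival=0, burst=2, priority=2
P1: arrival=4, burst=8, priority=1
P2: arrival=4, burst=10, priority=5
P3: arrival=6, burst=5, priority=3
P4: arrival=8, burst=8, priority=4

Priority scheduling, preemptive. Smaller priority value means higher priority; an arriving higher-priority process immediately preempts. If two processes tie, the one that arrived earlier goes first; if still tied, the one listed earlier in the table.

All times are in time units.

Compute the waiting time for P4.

Timeline: | P0 0-2 | idle 2-4 | P1 4-12 | P3 12-17 | P4 17-25 | P2 25-35 |
Completion: P0=2  P1=12  P2=35  P3=17  P4=25
Waiting(P4) = turnaround − burst = 17 − 8 = 9

9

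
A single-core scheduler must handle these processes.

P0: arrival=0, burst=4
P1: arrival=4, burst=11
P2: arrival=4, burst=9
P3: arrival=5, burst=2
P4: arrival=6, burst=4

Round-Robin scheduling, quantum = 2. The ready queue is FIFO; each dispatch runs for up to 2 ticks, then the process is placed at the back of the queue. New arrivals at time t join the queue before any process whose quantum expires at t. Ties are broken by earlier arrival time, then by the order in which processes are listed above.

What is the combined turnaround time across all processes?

Schedule: | P0 0-4 | P1 4-6 | P2 6-8 | P3 8-10 | P4 10-12 | P1 12-14 | P2 14-16 | P4 16-18 | P1 18-20 | P2 20-22 | P1 22-24 | P2 24-26 | P1 26-28 | P2 28-29 | P1 29-30 |
Completion: P0=4  P1=30  P2=29  P3=10  P4=18
Turnaround (C−A): P0=4  P1=26  P2=25  P3=5  P4=12
Turnaround = completion − arrival: P0=4, P1=26, P2=25, P3=5, P4=12
Total turnaround = 4 + 26 + 25 + 5 + 12 = 72

72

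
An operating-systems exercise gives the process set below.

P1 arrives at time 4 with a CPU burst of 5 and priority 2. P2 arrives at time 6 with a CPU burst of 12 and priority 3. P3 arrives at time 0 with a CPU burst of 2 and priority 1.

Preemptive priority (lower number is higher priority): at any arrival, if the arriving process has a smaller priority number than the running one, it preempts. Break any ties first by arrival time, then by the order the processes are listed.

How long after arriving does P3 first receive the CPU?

0

Timeline: | P3 0-2 | idle 2-4 | P1 4-9 | P2 9-21 |
Completion: P1=9  P2=21  P3=2
Response(P3) = first start − arrival = 0 − 0 = 0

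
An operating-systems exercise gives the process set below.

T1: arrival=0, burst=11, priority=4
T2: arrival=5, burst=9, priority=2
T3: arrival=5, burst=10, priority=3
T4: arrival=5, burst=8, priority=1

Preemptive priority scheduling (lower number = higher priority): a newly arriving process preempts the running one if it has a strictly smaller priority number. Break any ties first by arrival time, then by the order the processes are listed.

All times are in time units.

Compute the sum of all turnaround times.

90

Gantt: | T1 0-5 | T4 5-13 | T2 13-22 | T3 22-32 | T1 32-38 |
Completion: T1=38  T2=22  T3=32  T4=13
Turnaround = completion − arrival: T1=38, T2=17, T3=27, T4=8
Total turnaround = 38 + 17 + 27 + 8 = 90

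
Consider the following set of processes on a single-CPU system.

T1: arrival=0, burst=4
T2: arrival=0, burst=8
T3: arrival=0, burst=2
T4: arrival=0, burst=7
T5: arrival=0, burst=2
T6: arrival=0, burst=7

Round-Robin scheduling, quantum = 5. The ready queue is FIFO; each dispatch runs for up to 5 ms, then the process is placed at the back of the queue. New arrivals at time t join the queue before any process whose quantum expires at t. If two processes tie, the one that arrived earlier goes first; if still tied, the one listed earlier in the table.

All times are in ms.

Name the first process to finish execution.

T1

Schedule: | T1 0-4 | T2 4-9 | T3 9-11 | T4 11-16 | T5 16-18 | T6 18-23 | T2 23-26 | T4 26-28 | T6 28-30 |
Completion: T1=4  T2=26  T3=11  T4=28  T5=18  T6=30
Finish order: T1 → T3 → T5 → T2 → T4 → T6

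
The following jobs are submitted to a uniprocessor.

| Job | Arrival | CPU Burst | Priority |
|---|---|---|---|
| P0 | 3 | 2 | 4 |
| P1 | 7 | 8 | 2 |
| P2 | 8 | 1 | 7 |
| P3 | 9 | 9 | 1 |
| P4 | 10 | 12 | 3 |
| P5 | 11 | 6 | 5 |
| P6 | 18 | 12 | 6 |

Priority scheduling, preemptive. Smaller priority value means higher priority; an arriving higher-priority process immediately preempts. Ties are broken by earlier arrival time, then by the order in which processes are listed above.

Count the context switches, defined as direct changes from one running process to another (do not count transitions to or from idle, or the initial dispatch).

6

Gantt: | idle 0-3 | P0 3-5 | idle 5-7 | P1 7-9 | P3 9-18 | P1 18-24 | P4 24-36 | P5 36-42 | P6 42-54 | P2 54-55 |
Completion: P0=5  P1=24  P2=55  P3=18  P4=36  P5=42  P6=54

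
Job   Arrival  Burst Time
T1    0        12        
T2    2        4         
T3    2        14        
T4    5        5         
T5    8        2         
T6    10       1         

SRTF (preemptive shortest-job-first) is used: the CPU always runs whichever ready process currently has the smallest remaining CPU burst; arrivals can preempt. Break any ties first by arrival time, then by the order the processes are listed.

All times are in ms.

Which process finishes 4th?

T4

Timeline: | T1 0-2 | T2 2-6 | T4 6-8 | T5 8-10 | T6 10-11 | T4 11-14 | T1 14-24 | T3 24-38 |
Completion: T1=24  T2=6  T3=38  T4=14  T5=10  T6=11
Turnaround (C−A): T1=24  T2=4  T3=36  T4=9  T5=2  T6=1
Finish order: T2 → T5 → T6 → T4 → T1 → T3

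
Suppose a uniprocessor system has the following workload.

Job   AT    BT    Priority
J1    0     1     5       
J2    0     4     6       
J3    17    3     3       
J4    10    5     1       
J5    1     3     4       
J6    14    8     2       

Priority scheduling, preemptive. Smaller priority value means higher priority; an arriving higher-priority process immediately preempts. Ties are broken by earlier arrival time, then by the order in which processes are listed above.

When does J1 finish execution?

1

Gantt: | J1 0-1 | J5 1-4 | J2 4-8 | idle 8-10 | J4 10-15 | J6 15-23 | J3 23-26 |
Completion: J1=1  J2=8  J3=26  J4=15  J5=4  J6=23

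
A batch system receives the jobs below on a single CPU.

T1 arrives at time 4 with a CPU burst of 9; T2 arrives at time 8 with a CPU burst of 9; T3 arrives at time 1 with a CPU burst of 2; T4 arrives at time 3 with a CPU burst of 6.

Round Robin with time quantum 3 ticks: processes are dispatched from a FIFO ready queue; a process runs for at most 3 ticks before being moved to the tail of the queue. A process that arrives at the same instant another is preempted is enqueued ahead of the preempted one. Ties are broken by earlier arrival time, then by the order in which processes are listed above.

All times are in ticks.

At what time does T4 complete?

Schedule: | idle 0-1 | T3 1-3 | T4 3-6 | T1 6-9 | T4 9-12 | T2 12-15 | T1 15-18 | T2 18-21 | T1 21-24 | T2 24-27 |
Completion: T1=24  T2=27  T3=3  T4=12
Turnaround (C−A): T1=20  T2=19  T3=2  T4=9

12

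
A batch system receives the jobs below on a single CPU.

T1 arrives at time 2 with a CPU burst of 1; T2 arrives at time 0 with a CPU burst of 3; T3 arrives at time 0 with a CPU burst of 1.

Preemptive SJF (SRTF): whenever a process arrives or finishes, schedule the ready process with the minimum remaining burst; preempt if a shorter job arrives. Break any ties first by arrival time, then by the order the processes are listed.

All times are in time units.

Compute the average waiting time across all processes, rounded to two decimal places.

0.67

Schedule: | T3 0-1 | T2 1-2 | T1 2-3 | T2 3-5 |
Completion: T1=3  T2=5  T3=1
Waiting times: T1=0, T2=2, T3=0
Average waiting = (0+2+0) / 3 = 2/3 = 0.67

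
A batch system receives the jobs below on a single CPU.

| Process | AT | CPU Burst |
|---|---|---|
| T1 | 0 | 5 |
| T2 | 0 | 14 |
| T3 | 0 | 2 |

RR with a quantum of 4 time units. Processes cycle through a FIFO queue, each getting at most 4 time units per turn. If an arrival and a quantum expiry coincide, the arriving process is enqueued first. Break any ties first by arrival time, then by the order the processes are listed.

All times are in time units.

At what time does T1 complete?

Gantt: | T1 0-4 | T2 4-8 | T3 8-10 | T1 10-11 | T2 11-21 |
Completion: T1=11  T2=21  T3=10
Turnaround (C−A): T1=11  T2=21  T3=10

11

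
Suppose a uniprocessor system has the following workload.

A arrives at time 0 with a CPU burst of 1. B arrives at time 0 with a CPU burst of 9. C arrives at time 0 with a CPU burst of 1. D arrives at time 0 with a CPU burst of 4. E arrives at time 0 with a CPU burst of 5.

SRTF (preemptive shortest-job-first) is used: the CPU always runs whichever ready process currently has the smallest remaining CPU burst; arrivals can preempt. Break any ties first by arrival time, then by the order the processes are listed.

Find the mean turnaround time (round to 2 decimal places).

Gantt: | A 0-1 | C 1-2 | D 2-6 | E 6-11 | B 11-20 |
Completion: A=1  B=20  C=2  D=6  E=11
Turnaround times: A=1, B=20, C=2, D=6, E=11
Average turnaround = (1+20+2+6+11) / 5 = 40/5 = 8.00

8.00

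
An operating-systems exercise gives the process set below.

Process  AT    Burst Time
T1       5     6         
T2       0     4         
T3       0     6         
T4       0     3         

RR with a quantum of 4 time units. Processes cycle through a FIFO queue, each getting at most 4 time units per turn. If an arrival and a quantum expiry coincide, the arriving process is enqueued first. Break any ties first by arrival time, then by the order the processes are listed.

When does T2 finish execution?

Gantt: | T2 0-4 | T3 4-8 | T4 8-11 | T1 11-15 | T3 15-17 | T1 17-19 |
Completion: T1=19  T2=4  T3=17  T4=11
Turnaround (C−A): T1=14  T2=4  T3=17  T4=11

4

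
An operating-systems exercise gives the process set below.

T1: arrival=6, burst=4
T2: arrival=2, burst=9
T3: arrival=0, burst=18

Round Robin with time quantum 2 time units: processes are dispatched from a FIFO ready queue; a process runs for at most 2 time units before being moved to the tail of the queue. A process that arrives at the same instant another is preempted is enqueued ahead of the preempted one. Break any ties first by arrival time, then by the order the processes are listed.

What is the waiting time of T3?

13

Schedule: | T3 0-2 | T2 2-4 | T3 4-6 | T2 6-8 | T1 8-10 | T3 10-12 | T2 12-14 | T1 14-16 | T3 16-18 | T2 18-20 | T3 20-22 | T2 22-23 | T3 23-31 |
Completion: T1=16  T2=23  T3=31
Waiting(T3) = turnaround − burst = 31 − 18 = 13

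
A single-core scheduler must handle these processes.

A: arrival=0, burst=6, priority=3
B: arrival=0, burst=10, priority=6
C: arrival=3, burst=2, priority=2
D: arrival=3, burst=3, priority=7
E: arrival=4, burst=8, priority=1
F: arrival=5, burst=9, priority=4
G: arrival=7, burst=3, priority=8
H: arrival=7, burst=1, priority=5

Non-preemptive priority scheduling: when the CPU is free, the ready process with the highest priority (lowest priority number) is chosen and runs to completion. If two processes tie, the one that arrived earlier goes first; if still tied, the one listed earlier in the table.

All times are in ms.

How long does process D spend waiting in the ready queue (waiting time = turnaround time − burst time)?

Gantt: | A 0-6 | E 6-14 | C 14-16 | F 16-25 | H 25-26 | B 26-36 | D 36-39 | G 39-42 |
Completion: A=6  B=36  C=16  D=39  E=14  F=25  G=42  H=26
Waiting(D) = turnaround − burst = 36 − 3 = 33

33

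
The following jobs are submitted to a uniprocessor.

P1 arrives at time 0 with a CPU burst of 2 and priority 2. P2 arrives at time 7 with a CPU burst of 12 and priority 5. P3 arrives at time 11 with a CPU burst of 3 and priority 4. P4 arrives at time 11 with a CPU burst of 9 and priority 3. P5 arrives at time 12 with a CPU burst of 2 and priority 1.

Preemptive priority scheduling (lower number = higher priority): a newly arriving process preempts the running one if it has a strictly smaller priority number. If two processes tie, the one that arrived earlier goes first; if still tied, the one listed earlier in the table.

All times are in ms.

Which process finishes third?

Timeline: | P1 0-2 | idle 2-7 | P2 7-11 | P4 11-12 | P5 12-14 | P4 14-22 | P3 22-25 | P2 25-33 |
Completion: P1=2  P2=33  P3=25  P4=22  P5=14
Turnaround (C−A): P1=2  P2=26  P3=14  P4=11  P5=2
Finish order: P1 → P5 → P4 → P3 → P2

P4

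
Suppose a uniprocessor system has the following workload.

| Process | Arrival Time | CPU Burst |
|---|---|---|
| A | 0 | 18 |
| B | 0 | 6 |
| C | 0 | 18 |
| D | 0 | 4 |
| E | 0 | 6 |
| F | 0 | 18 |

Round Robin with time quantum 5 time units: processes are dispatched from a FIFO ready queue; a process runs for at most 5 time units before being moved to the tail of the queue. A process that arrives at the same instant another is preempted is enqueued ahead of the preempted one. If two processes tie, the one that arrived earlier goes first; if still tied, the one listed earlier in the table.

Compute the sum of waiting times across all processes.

Schedule: | A 0-5 | B 5-10 | C 10-15 | D 15-19 | E 19-24 | F 24-29 | A 29-34 | B 34-35 | C 35-40 | E 40-41 | F 41-46 | A 46-51 | C 51-56 | F 56-61 | A 61-64 | C 64-67 | F 67-70 |
Completion: A=64  B=35  C=67  D=19  E=41  F=70
Turnaround (C−A): A=64  B=35  C=67  D=19  E=41  F=70
Waiting = turnaround − burst: A=46, B=29, C=49, D=15, E=35, F=52
Total waiting = 46 + 29 + 49 + 15 + 35 + 52 = 226

226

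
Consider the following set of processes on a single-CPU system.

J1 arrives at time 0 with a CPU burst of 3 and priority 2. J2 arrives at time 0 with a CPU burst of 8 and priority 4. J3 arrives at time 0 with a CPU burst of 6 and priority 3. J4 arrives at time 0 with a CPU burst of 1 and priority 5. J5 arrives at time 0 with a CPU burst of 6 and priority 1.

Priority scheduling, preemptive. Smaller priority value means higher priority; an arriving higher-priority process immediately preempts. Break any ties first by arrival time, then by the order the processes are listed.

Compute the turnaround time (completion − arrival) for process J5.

Timeline: | J5 0-6 | J1 6-9 | J3 9-15 | J2 15-23 | J4 23-24 |
Completion: J1=9  J2=23  J3=15  J4=24  J5=6
Turnaround (C−A): J1=9  J2=23  J3=15  J4=24  J5=6
Turnaround(J5) = completion − arrival = 6 − 0 = 6

6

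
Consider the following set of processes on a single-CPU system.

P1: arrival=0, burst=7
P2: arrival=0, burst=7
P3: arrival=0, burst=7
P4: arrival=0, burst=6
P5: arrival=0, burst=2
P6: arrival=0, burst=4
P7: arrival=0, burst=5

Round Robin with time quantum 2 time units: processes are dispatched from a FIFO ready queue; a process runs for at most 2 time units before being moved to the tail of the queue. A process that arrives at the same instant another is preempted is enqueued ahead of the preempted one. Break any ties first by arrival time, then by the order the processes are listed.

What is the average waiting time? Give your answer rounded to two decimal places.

Gantt: | P1 0-2 | P2 2-4 | P3 4-6 | P4 6-8 | P5 8-10 | P6 10-12 | P7 12-14 | P1 14-16 | P2 16-18 | P3 18-20 | P4 20-22 | P6 22-24 | P7 24-26 | P1 26-28 | P2 28-30 | P3 30-32 | P4 32-34 | P7 34-35 | P1 35-36 | P2 36-37 | P3 37-38 |
Completion: P1=36  P2=37  P3=38  P4=34  P5=10  P6=24  P7=35
Turnaround (C−A): P1=36  P2=37  P3=38  P4=34  P5=10  P6=24  P7=35
Waiting times: P1=29, P2=30, P3=31, P4=28, P5=8, P6=20, P7=30
Average waiting = (29+30+31+28+8+20+30) / 7 = 176/7 = 25.14

25.14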